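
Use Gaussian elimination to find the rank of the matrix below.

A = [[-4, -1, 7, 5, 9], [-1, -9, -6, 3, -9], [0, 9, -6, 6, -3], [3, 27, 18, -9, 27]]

rank(A) = 3

Row reduction:
R2 <- R2 - (1/4)*R1:  [     0  -35/4  -31/4    7/4  -45/4 ]
R4 <- R4 - (-3/4)*R1:  [     0  105/4   93/4  -21/4  135/4 ]
R3 <- R3 - (-36/35)*R2:  [       0        0  -489/35     39/5   -102/7 ]
R4 <- R4 - (-3)*R2:  [ 0  0  0  0  0 ]
Row echelon form:
[ -4     -1        7     5       9 ]
[  0  -35/4    -31/4   7/4   -45/4 ]
[  0      0  -489/35  39/5  -102/7 ]
[  0      0        0     0       0 ]
Nonzero rows / pivot columns: 3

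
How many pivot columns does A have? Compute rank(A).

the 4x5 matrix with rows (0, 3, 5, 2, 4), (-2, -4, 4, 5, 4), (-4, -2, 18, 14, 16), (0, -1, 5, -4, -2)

rank(A) = 3

Row reduction:
R1 <-> R2   (pivot in column 1 was zero)
[ -2  -4   4   5   4 ]
[  0   3   5   2   4 ]
[ -4  -2  18  14  16 ]
[  0  -1   5  -4  -2 ]
R3 <- R3 - (2)*R1:  [  0   6  10   4   8 ]
R3 <- R3 - (2)*R2:  [ 0  0  0  0  0 ]
R4 <- R4 - (-1/3)*R2:  [     0      0   20/3  -10/3   -2/3 ]
R3 <-> R4   (pivot in column 3 was zero)
[ -2  -4     4      5     4 ]
[  0   3     5      2     4 ]
[  0   0  20/3  -10/3  -2/3 ]
[  0   0     0      0     0 ]
Row echelon form:
[ -2  -4     4      5     4 ]
[  0   3     5      2     4 ]
[  0   0  20/3  -10/3  -2/3 ]
[  0   0     0      0     0 ]
Nonzero rows / pivot columns: 3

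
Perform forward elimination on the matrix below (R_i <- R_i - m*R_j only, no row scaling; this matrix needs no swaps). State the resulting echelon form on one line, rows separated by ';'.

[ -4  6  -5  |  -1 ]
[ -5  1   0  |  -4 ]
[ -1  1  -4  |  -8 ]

REF = [-4 6 -5 -1; 0 -13/2 25/4 -11/4; 0 0 -42/13 -98/13]

Forward elimination:
R2 <- R2 - (5/4)*R1:  [     0  -13/2   25/4  -11/4 ]
R3 <- R3 - (1/4)*R1:  [     0   -1/2  -11/4  -31/4 ]
R3 <- R3 - (1/13)*R2:  [      0       0  -42/13  -98/13 ]
Row echelon form:
[ -4      6      -5  |      -1 ]
[  0  -13/2    25/4  |   -11/4 ]
[  0      0  -42/13  |  -98/13 ]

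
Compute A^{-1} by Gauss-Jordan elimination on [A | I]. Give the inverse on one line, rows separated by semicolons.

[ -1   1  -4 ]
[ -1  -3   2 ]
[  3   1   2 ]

inverse = [1/2 3/8 5/8; -1/2 -5/8 -3/8; -1/2 -1/4 -1/4]

Gauss-Jordan on [A | I]:
R1 <- (1/-1)*R1:  [  1  -1   4  |  -1   0   0 ]
R2 <- R2 - (-1)*R1:  [  0  -4   6  |  -1   1   0 ]
R3 <- R3 - (3)*R1:  [   0    4  -10  |    3    0    1 ]
R2 <- (1/-4)*R2:  [    0     1  -3/2  |   1/4  -1/4     0 ]
R1 <- R1 - (-1)*R2:  [    1     0   5/2  |  -3/4  -1/4     0 ]
R3 <- R3 - (4)*R2:  [  0   0  -4  |   2   1   1 ]
R3 <- (1/-4)*R3:  [    0     0     1  |  -1/2  -1/4  -1/4 ]
R1 <- R1 - (5/2)*R3:  [   1    0    0  |  1/2  3/8  5/8 ]
R2 <- R2 - (-3/2)*R3:  [    0     1     0  |  -1/2  -5/8  -3/8 ]
Right block of [I | A^{-1}] is the inverse:
[  1/2   3/8   5/8 ]
[ -1/2  -5/8  -3/8 ]
[ -1/2  -1/4  -1/4 ]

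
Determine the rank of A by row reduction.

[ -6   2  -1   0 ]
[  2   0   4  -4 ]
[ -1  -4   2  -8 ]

rank(A) = 3

Row reduction:
R2 <- R2 - (-1/3)*R1:  [    0   2/3  11/3    -4 ]
R3 <- R3 - (1/6)*R1:  [     0  -13/3   13/6     -8 ]
R3 <- R3 - (-13/2)*R2:  [   0    0   26  -34 ]
Row echelon form:
[ -6    2    -1    0 ]
[  0  2/3  11/3   -4 ]
[  0    0    26  -34 ]
Nonzero rows / pivot columns: 3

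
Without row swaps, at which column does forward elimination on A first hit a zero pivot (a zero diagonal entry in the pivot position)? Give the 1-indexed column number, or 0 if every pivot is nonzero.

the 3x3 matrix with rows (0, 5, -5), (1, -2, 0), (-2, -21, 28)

first zero-pivot column = 1

Naive forward elimination:
Pivot entry (1,1) is zero but row 2 has 1 in column 1 -> naive elimination stops; a row interchange (e.g. R1 <-> R2) would be required here.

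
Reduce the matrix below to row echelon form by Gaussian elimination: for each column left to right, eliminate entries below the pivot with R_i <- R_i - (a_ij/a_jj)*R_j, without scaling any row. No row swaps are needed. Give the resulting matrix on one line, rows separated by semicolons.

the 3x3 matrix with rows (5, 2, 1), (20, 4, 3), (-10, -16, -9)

Forward elimination:
R2 <- R2 - (4)*R1:  [  0  -4  -1 ]
R3 <- R3 - (-2)*R1:  [   0  -12   -7 ]
R3 <- R3 - (3)*R2:  [  0   0  -4 ]
Row echelon form:
[ 5   2   1 ]
[ 0  -4  -1 ]
[ 0   0  -4 ]

REF = [5 2 1; 0 -4 -1; 0 0 -4]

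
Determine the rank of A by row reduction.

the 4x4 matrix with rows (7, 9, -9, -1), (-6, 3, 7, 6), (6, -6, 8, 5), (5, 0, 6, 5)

Row reduction:
R2 <- R2 - (-6/7)*R1:  [    0  75/7  -5/7  36/7 ]
R3 <- R3 - (6/7)*R1:  [     0  -96/7  110/7   41/7 ]
R4 <- R4 - (5/7)*R1:  [     0  -45/7   87/7   40/7 ]
R3 <- R3 - (-32/25)*R2:  [      0       0    74/5  311/25 ]
R4 <- R4 - (-3/5)*R2:  [    0     0    12  44/5 ]
R4 <- R4 - (30/37)*R3:  [        0         0         0  -238/185 ]
Row echelon form:
[ 7     9    -9        -1 ]
[ 0  75/7  -5/7      36/7 ]
[ 0     0  74/5    311/25 ]
[ 0     0     0  -238/185 ]
Nonzero rows / pivot columns: 4

rank(A) = 4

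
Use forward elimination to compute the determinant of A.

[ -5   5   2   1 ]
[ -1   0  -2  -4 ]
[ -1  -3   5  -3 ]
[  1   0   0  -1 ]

det(A) = -219

Forward elimination:
R2 <- R2 - (1/5)*R1:  [     0     -1  -12/5  -21/5 ]
R3 <- R3 - (1/5)*R1:  [     0     -4   23/5  -16/5 ]
R4 <- R4 - (-1/5)*R1:  [    0     1   2/5  -4/5 ]
R3 <- R3 - (4)*R2:  [    0     0  71/5  68/5 ]
R4 <- R4 - (-1)*R2:  [  0   0  -2  -5 ]
R4 <- R4 - (-10/71)*R3:  [       0        0        0  -219/71 ]
Upper-triangular form:
[ -5   5      2        1 ]
[  0  -1  -12/5    -21/5 ]
[  0   0   71/5     68/5 ]
[  0   0      0  -219/71 ]
det(A) = (-1)^0 * (-5) * (-1) * (71/5) * (-219/71) = -219  (0 row swaps -> sign +1)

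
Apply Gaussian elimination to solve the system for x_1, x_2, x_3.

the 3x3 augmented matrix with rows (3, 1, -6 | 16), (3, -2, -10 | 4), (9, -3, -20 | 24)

Forward elimination on [A|b]:
R2 <- R2 - (1)*R1:  [   0   -3   -4  -12 ]
R3 <- R3 - (3)*R1:  [   0   -6   -2  -24 ]
R3 <- R3 - (2)*R2:  [ 0  0  6  0 ]
Row echelon form:
[ 3   1  -6  |   16 ]
[ 0  -3  -4  |  -12 ]
[ 0   0   6  |    0 ]
Back-substitution:
x_3 = (0) / 6 = 0
x_2 = (-12 - (-4)*(0)) / -3 = 4
x_1 = (16 - (1)*(4) - (-6)*(0)) / 3 = 4

(4, 4, 0)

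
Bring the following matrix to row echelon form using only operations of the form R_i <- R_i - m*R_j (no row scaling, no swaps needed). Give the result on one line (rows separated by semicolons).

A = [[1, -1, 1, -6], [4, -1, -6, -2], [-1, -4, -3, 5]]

REF = [1 -1 1 -6; 0 3 -10 22; 0 0 -56/3 107/3]

Forward elimination:
R2 <- R2 - (4)*R1:  [   0    3  -10   22 ]
R3 <- R3 - (-1)*R1:  [  0  -5  -2  -1 ]
R3 <- R3 - (-5/3)*R2:  [     0      0  -56/3  107/3 ]
Row echelon form:
[ 1  -1      1     -6 ]
[ 0   3    -10     22 ]
[ 0   0  -56/3  107/3 ]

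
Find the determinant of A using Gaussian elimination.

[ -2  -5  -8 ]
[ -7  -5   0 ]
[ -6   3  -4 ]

det(A) = 508

Forward elimination:
R2 <- R2 - (7/2)*R1:  [    0  25/2    28 ]
R3 <- R3 - (3)*R1:  [  0  18  20 ]
R3 <- R3 - (36/25)*R2:  [       0        0  -508/25 ]
Upper-triangular form:
[ -2    -5       -8 ]
[  0  25/2       28 ]
[  0     0  -508/25 ]
det(A) = (-1)^0 * (-2) * (25/2) * (-508/25) = 508  (0 row swaps -> sign +1)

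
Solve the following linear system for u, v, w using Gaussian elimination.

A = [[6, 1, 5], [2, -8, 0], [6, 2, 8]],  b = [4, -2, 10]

(-1, 0, 2)

Forward elimination on [A|b]:
R2 <- R2 - (1/3)*R1:  [     0  -25/3   -5/3  -10/3 ]
R3 <- R3 - (1)*R1:  [ 0  1  3  6 ]
R3 <- R3 - (-3/25)*R2:  [    0     0  14/5  28/5 ]
Row echelon form:
[ 6      1     5  |      4 ]
[ 0  -25/3  -5/3  |  -10/3 ]
[ 0      0  14/5  |   28/5 ]
Back-substitution:
w = (28/5) / (14/5) = 2
v = (-10/3 - (-5/3)*(2)) / (-25/3) = 0
u = (4 - (1)*(0) - (5)*(2)) / 6 = -1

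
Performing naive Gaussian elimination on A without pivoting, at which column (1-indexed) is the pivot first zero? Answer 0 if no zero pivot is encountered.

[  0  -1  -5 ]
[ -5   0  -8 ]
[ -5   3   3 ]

Naive forward elimination:
Pivot entry (1,1) is zero but row 2 has -5 in column 1 -> naive elimination stops; a row interchange (e.g. R1 <-> R2) would be required here.

first zero-pivot column = 1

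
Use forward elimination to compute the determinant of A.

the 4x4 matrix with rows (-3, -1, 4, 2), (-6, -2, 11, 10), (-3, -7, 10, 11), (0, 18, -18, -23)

Forward elimination:
R2 <- R2 - (2)*R1:  [ 0  0  3  6 ]
R3 <- R3 - (1)*R1:  [  0  -6   6   9 ]
R2 <-> R3   (pivot in column 2 was zero)
[ -3  -1    4    2 ]
[  0  -6    6    9 ]
[  0   0    3    6 ]
[  0  18  -18  -23 ]
R4 <- R4 - (-3)*R2:  [ 0  0  0  4 ]
Upper-triangular form:
[ -3  -1  4  2 ]
[  0  -6  6  9 ]
[  0   0  3  6 ]
[  0   0  0  4 ]
det(A) = (-1)^1 * (-3) * (-6) * (3) * (4) = -216  (1 row swap -> sign -1)

det(A) = -216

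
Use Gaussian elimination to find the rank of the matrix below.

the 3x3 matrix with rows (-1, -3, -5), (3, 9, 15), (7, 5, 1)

Row reduction:
R2 <- R2 - (-3)*R1:  [ 0  0  0 ]
R3 <- R3 - (-7)*R1:  [   0  -16  -34 ]
R2 <-> R3   (pivot in column 2 was zero)
[ -1   -3   -5 ]
[  0  -16  -34 ]
[  0    0    0 ]
Row echelon form:
[ -1   -3   -5 ]
[  0  -16  -34 ]
[  0    0    0 ]
Nonzero rows / pivot columns: 2

rank(A) = 2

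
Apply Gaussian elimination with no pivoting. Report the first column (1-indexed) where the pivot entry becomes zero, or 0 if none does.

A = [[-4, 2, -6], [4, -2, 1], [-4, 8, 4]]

first zero-pivot column = 2

Naive forward elimination:
R2 <- R2 - (-1)*R1:  [  0   0  -5 ]
R3 <- R3 - (1)*R1:  [  0   6  10 ]
Matrix at this point:
[ -4  2  -6 ]
[  0  0  -5 ]
[  0  6  10 ]
Pivot entry (2,2) is zero but row 3 has 6 in column 2 -> naive elimination stops; a row interchange (e.g. R2 <-> R3) would be required here.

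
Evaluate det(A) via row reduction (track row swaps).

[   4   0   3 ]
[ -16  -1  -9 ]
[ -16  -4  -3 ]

Forward elimination:
R2 <- R2 - (-4)*R1:  [  0  -1   3 ]
R3 <- R3 - (-4)*R1:  [  0  -4   9 ]
R3 <- R3 - (4)*R2:  [  0   0  -3 ]
Upper-triangular form:
[ 4   0   3 ]
[ 0  -1   3 ]
[ 0   0  -3 ]
det(A) = (-1)^0 * (4) * (-1) * (-3) = 12  (0 row swaps -> sign +1)

det(A) = 12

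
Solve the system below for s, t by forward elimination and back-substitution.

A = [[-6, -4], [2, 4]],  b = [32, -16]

Forward elimination on [A|b]:
R2 <- R2 - (-1/3)*R1:  [     0    8/3  -16/3 ]
Row echelon form:
[ -6   -4  |     32 ]
[  0  8/3  |  -16/3 ]
Back-substitution:
t = (-16/3) / (8/3) = -2
s = (32 - (-4)*(-2)) / -6 = -4

(-4, -2)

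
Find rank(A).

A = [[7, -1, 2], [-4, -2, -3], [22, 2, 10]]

Row reduction:
R2 <- R2 - (-4/7)*R1:  [     0  -18/7  -13/7 ]
R3 <- R3 - (22/7)*R1:  [    0  36/7  26/7 ]
R3 <- R3 - (-2)*R2:  [ 0  0  0 ]
Row echelon form:
[ 7     -1      2 ]
[ 0  -18/7  -13/7 ]
[ 0      0      0 ]
Nonzero rows / pivot columns: 2

rank(A) = 2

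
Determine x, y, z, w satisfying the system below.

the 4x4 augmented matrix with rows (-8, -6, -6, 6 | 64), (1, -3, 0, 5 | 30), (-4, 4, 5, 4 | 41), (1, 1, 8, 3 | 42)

Forward elimination on [A|b]:
R2 <- R2 - (-1/8)*R1:  [     0  -15/4   -3/4   23/4     38 ]
R3 <- R3 - (1/2)*R1:  [ 0  7  8  1  9 ]
R4 <- R4 - (-1/8)*R1:  [    0   1/4  29/4  15/4    50 ]
R3 <- R3 - (-28/15)*R2:  [       0        0     33/5   176/15  1199/15 ]
R4 <- R4 - (-1/15)*R2:  [      0       0    36/5   62/15  788/15 ]
R4 <- R4 - (12/11)*R3:  [      0       0       0   -26/3  -104/3 ]
Row echelon form:
[ -8     -6    -6       6  |       64 ]
[  0  -15/4  -3/4    23/4  |       38 ]
[  0      0  33/5  176/15  |  1199/15 ]
[  0      0     0   -26/3  |   -104/3 ]
Back-substitution:
w = (-104/3) / (-26/3) = 4
z = (1199/15 - (176/15)*(4)) / (33/5) = 5
y = (38 - (-3/4)*(5) - (23/4)*(4)) / (-15/4) = -5
x = (64 - (-6)*(-5) - (-6)*(5) - (6)*(4)) / -8 = -5

(-5, -5, 5, 4)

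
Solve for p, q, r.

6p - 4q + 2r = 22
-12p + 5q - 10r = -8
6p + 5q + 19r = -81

(4, -2, -5)

Forward elimination on [A|b]:
R2 <- R2 - (-2)*R1:  [  0  -3  -6  36 ]
R3 <- R3 - (1)*R1:  [    0     9    17  -103 ]
R3 <- R3 - (-3)*R2:  [  0   0  -1   5 ]
Row echelon form:
[ 6  -4   2  |  22 ]
[ 0  -3  -6  |  36 ]
[ 0   0  -1  |   5 ]
Back-substitution:
r = (5) / -1 = -5
q = (36 - (-6)*(-5)) / -3 = -2
p = (22 - (-4)*(-2) - (2)*(-5)) / 6 = 4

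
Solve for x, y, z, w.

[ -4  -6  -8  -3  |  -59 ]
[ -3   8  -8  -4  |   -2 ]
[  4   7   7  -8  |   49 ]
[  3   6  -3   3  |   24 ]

Forward elimination on [A|b]:
R2 <- R2 - (3/4)*R1:  [     0   25/2     -2   -7/4  169/4 ]
R3 <- R3 - (-1)*R1:  [   0    1   -1  -11  -10 ]
R4 <- R4 - (-3/4)*R1:  [     0    3/2     -9    3/4  -81/4 ]
R3 <- R3 - (2/25)*R2:  [       0        0   -21/25  -543/50  -669/50 ]
R4 <- R4 - (3/25)*R2:  [       0        0  -219/25    24/25  -633/25 ]
R4 <- R4 - (73/7)*R3:  [       0        0        0  1599/14  1599/14 ]
Row echelon form:
[ -4    -6      -8       -3  |      -59 ]
[  0  25/2      -2     -7/4  |    169/4 ]
[  0     0  -21/25  -543/50  |  -669/50 ]
[  0     0       0  1599/14  |  1599/14 ]
Back-substitution:
w = (1599/14) / (1599/14) = 1
z = (-669/50 - (-543/50)*(1)) / (-21/25) = 3
y = (169/4 - (-2)*(3) - (-7/4)*(1)) / (25/2) = 4
x = (-59 - (-6)*(4) - (-8)*(3) - (-3)*(1)) / -4 = 2

(2, 4, 3, 1)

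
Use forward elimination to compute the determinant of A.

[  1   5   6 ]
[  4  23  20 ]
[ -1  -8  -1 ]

det(A) = 3

Forward elimination:
R2 <- R2 - (4)*R1:  [  0   3  -4 ]
R3 <- R3 - (-1)*R1:  [  0  -3   5 ]
R3 <- R3 - (-1)*R2:  [ 0  0  1 ]
Upper-triangular form:
[ 1  5   6 ]
[ 0  3  -4 ]
[ 0  0   1 ]
det(A) = (-1)^0 * (1) * (3) * (1) = 3  (0 row swaps -> sign +1)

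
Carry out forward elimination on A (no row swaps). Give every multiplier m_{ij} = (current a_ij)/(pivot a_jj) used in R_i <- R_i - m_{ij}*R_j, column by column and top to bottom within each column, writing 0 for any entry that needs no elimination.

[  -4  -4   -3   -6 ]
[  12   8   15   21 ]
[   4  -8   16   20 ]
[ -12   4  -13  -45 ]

Forward elimination:
R2 <- R2 - (-3)*R1:  [  0  -4   6   3 ]
R3 <- R3 - (-1)*R1:  [   0  -12   13   14 ]
R4 <- R4 - (3)*R1:  [   0   16   -4  -27 ]
R3 <- R3 - (3)*R2:  [  0   0  -5   5 ]
R4 <- R4 - (-4)*R2:  [   0    0   20  -15 ]
R4 <- R4 - (-4)*R3:  [ 0  0  0  5 ]
Multipliers (in order of application): m_{21} = -3, m_{31} = -1, m_{41} = 3, m_{32} = 3, m_{42} = -4, m_{43} = -4

multipliers: -3, -1, 3, 3, -4, -4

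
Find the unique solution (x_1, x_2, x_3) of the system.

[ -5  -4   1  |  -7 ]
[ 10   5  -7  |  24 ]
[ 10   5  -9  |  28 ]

(1, 0, -2)

Forward elimination on [A|b]:
R2 <- R2 - (-2)*R1:  [  0  -3  -5  10 ]
R3 <- R3 - (-2)*R1:  [  0  -3  -7  14 ]
R3 <- R3 - (1)*R2:  [  0   0  -2   4 ]
Row echelon form:
[ -5  -4   1  |  -7 ]
[  0  -3  -5  |  10 ]
[  0   0  -2  |   4 ]
Back-substitution:
x_3 = (4) / -2 = -2
x_2 = (10 - (-5)*(-2)) / -3 = 0
x_1 = (-7 - (-4)*(0) - (1)*(-2)) / -5 = 1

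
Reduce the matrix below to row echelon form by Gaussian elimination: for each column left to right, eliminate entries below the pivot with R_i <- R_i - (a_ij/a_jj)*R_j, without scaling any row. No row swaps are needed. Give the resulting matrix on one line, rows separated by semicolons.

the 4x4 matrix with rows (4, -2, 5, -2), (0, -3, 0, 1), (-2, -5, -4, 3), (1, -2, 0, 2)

REF = [4 -2 5 -2; 0 -3 0 1; 0 0 -3/2 0; 0 0 0 2]

Forward elimination:
R3 <- R3 - (-1/2)*R1:  [    0    -6  -3/2     2 ]
R4 <- R4 - (1/4)*R1:  [    0  -3/2  -5/4   5/2 ]
R3 <- R3 - (2)*R2:  [    0     0  -3/2     0 ]
R4 <- R4 - (1/2)*R2:  [    0     0  -5/4     2 ]
R4 <- R4 - (5/6)*R3:  [ 0  0  0  2 ]
Row echelon form:
[ 4  -2     5  -2 ]
[ 0  -3     0   1 ]
[ 0   0  -3/2   0 ]
[ 0   0     0   2 ]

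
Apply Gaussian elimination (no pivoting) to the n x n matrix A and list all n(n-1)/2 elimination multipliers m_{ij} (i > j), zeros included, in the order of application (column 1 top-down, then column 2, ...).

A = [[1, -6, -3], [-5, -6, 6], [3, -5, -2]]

multipliers: -5, 3, -13/36

Forward elimination:
R2 <- R2 - (-5)*R1:  [   0  -36   -9 ]
R3 <- R3 - (3)*R1:  [  0  13   7 ]
R3 <- R3 - (-13/36)*R2:  [    0     0  15/4 ]
Multipliers (in order of application): m_{21} = -5, m_{31} = 3, m_{32} = -13/36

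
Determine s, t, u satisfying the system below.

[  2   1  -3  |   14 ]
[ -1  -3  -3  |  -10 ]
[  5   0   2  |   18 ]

(4, 3, -1)

Forward elimination on [A|b]:
R2 <- R2 - (-1/2)*R1:  [    0  -5/2  -9/2    -3 ]
R3 <- R3 - (5/2)*R1:  [    0  -5/2  19/2   -17 ]
R3 <- R3 - (1)*R2:  [   0    0   14  -14 ]
Row echelon form:
[ 2     1    -3  |   14 ]
[ 0  -5/2  -9/2  |   -3 ]
[ 0     0    14  |  -14 ]
Back-substitution:
u = (-14) / 14 = -1
t = (-3 - (-9/2)*(-1)) / (-5/2) = 3
s = (14 - (1)*(3) - (-3)*(-1)) / 2 = 4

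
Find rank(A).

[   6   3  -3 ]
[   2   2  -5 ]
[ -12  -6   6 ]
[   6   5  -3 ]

Row reduction:
R2 <- R2 - (1/3)*R1:  [  0   1  -4 ]
R3 <- R3 - (-2)*R1:  [ 0  0  0 ]
R4 <- R4 - (1)*R1:  [ 0  2  0 ]
R4 <- R4 - (2)*R2:  [ 0  0  8 ]
R3 <-> R4   (pivot in column 3 was zero)
[ 6  3  -3 ]
[ 0  1  -4 ]
[ 0  0   8 ]
[ 0  0   0 ]
Row echelon form:
[ 6  3  -3 ]
[ 0  1  -4 ]
[ 0  0   8 ]
[ 0  0   0 ]
Nonzero rows / pivot columns: 3

rank(A) = 3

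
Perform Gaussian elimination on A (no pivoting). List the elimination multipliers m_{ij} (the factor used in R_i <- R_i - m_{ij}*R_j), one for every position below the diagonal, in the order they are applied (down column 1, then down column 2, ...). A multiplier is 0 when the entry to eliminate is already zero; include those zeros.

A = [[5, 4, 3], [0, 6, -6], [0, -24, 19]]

Forward elimination:
R2: entry in column 1 is already 0 -> m_{21} = 0 (no row operation needed)
R3: entry in column 1 is already 0 -> m_{31} = 0 (no row operation needed)
R3 <- R3 - (-4)*R2:  [  0   0  -5 ]
Multipliers (in order of application): m_{21} = 0, m_{31} = 0, m_{32} = -4

multipliers: 0, 0, -4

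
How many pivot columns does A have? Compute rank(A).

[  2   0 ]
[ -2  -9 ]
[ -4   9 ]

Row reduction:
R2 <- R2 - (-1)*R1:  [  0  -9 ]
R3 <- R3 - (-2)*R1:  [ 0  9 ]
R3 <- R3 - (-1)*R2:  [ 0  0 ]
Row echelon form:
[ 2   0 ]
[ 0  -9 ]
[ 0   0 ]
Nonzero rows / pivot columns: 2

rank(A) = 2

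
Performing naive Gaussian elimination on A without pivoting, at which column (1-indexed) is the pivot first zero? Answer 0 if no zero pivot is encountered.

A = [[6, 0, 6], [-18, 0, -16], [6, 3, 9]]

first zero-pivot column = 2

Naive forward elimination:
R2 <- R2 - (-3)*R1:  [ 0  0  2 ]
R3 <- R3 - (1)*R1:  [ 0  3  3 ]
Matrix at this point:
[ 6  0  6 ]
[ 0  0  2 ]
[ 0  3  3 ]
Pivot entry (2,2) is zero but row 3 has 3 in column 2 -> naive elimination stops; a row interchange (e.g. R2 <-> R3) would be required here.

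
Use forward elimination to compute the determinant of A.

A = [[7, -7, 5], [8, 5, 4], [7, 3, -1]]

det(A) = -426

Forward elimination:
R2 <- R2 - (8/7)*R1:  [     0     13  -12/7 ]
R3 <- R3 - (1)*R1:  [  0  10  -6 ]
R3 <- R3 - (10/13)*R2:  [       0        0  -426/91 ]
Upper-triangular form:
[ 7  -7        5 ]
[ 0  13    -12/7 ]
[ 0   0  -426/91 ]
det(A) = (-1)^0 * (7) * (13) * (-426/91) = -426  (0 row swaps -> sign +1)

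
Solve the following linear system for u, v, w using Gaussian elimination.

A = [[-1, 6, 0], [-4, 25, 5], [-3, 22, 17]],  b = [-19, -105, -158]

Forward elimination on [A|b]:
R2 <- R2 - (4)*R1:  [   0    1    5  -29 ]
R3 <- R3 - (3)*R1:  [    0     4    17  -101 ]
R3 <- R3 - (4)*R2:  [  0   0  -3  15 ]
Row echelon form:
[ -1  6   0  |  -19 ]
[  0  1   5  |  -29 ]
[  0  0  -3  |   15 ]
Back-substitution:
w = (15) / -3 = -5
v = (-29 - (5)*(-5)) / 1 = -4
u = (-19 - (6)*(-4)) / -1 = -5

(-5, -4, -5)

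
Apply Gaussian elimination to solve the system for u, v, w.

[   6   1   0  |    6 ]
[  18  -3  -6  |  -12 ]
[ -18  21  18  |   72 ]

(1, 0, 5)

Forward elimination on [A|b]:
R2 <- R2 - (3)*R1:  [   0   -6   -6  -30 ]
R3 <- R3 - (-3)*R1:  [  0  24  18  90 ]
R3 <- R3 - (-4)*R2:  [   0    0   -6  -30 ]
Row echelon form:
[ 6   1   0  |    6 ]
[ 0  -6  -6  |  -30 ]
[ 0   0  -6  |  -30 ]
Back-substitution:
w = (-30) / -6 = 5
v = (-30 - (-6)*(5)) / -6 = 0
u = (6 - (1)*(0)) / 6 = 1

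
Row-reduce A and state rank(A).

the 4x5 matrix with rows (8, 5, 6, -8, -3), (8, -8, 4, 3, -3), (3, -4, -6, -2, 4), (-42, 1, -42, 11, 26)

rank(A) = 3

Row reduction:
R2 <- R2 - (1)*R1:  [   0  -13   -2   11    0 ]
R3 <- R3 - (3/8)*R1:  [     0  -47/8  -33/4      1   41/8 ]
R4 <- R4 - (-21/4)*R1:  [     0  109/4  -21/2    -31   41/4 ]
R3 <- R3 - (47/104)*R2:  [        0         0   -191/26  -413/104      41/8 ]
R4 <- R4 - (-109/52)*R2:  [       0        0  -191/13  -413/52     41/4 ]
R4 <- R4 - (2)*R3:  [ 0  0  0  0  0 ]
Row echelon form:
[ 8    5        6        -8    -3 ]
[ 0  -13       -2        11     0 ]
[ 0    0  -191/26  -413/104  41/8 ]
[ 0    0        0         0     0 ]
Nonzero rows / pivot columns: 3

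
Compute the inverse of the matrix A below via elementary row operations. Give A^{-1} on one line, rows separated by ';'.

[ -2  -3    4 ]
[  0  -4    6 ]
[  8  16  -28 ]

Gauss-Jordan on [A | I]:
R1 <- (1/-2)*R1:  [    1   3/2    -2  |  -1/2     0     0 ]
R3 <- R3 - (8)*R1:  [   0    4  -12  |    4    0    1 ]
R2 <- (1/-4)*R2:  [    0     1  -3/2  |     0  -1/4     0 ]
R1 <- R1 - (3/2)*R2:  [    1     0   1/4  |  -1/2   3/8     0 ]
R3 <- R3 - (4)*R2:  [  0   0  -6  |   4   1   1 ]
R3 <- (1/-6)*R3:  [    0     0     1  |  -2/3  -1/6  -1/6 ]
R1 <- R1 - (1/4)*R3:  [    1     0     0  |  -1/3  5/12  1/24 ]
R2 <- R2 - (-3/2)*R3:  [    0     1     0  |    -1  -1/2  -1/4 ]
Right block of [I | A^{-1}] is the inverse:
[ -1/3  5/12  1/24 ]
[   -1  -1/2  -1/4 ]
[ -2/3  -1/6  -1/6 ]

inverse = [-1/3 5/12 1/24; -1 -1/2 -1/4; -2/3 -1/6 -1/6]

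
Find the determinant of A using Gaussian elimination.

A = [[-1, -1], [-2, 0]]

Forward elimination:
R2 <- R2 - (2)*R1:  [ 0  2 ]
Upper-triangular form:
[ -1  -1 ]
[  0   2 ]
det(A) = (-1)^0 * (-1) * (2) = -2  (0 row swaps -> sign +1)

det(A) = -2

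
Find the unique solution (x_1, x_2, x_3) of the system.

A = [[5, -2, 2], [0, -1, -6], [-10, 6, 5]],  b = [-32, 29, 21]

Forward elimination on [A|b]:
R3 <- R3 - (-2)*R1:  [   0    2    9  -43 ]
R3 <- R3 - (-2)*R2:  [  0   0  -3  15 ]
Row echelon form:
[ 5  -2   2  |  -32 ]
[ 0  -1  -6  |   29 ]
[ 0   0  -3  |   15 ]
Back-substitution:
x_3 = (15) / -3 = -5
x_2 = (29 - (-6)*(-5)) / -1 = 1
x_1 = (-32 - (-2)*(1) - (2)*(-5)) / 5 = -4

(-4, 1, -5)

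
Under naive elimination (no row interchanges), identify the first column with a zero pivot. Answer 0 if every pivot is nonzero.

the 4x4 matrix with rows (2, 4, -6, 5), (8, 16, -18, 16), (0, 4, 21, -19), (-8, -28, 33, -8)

Naive forward elimination:
R2 <- R2 - (4)*R1:  [  0   0   6  -4 ]
R4 <- R4 - (-4)*R1:  [   0  -12    9   12 ]
Matrix at this point:
[ 2    4  -6    5 ]
[ 0    0   6   -4 ]
[ 0    4  21  -19 ]
[ 0  -12   9   12 ]
Pivot entry (2,2) is zero but row 3 has 4 in column 2 -> naive elimination stops; a row interchange (e.g. R2 <-> R3) would be required here.

first zero-pivot column = 2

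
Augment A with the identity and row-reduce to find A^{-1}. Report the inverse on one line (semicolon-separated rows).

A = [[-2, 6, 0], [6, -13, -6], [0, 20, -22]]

Gauss-Jordan on [A | I]:
R1 <- (1/-2)*R1:  [    1    -3     0  |  -1/2     0     0 ]
R2 <- R2 - (6)*R1:  [  0   5  -6  |   3   1   0 ]
R2 <- (1/5)*R2:  [    0     1  -6/5  |   3/5   1/5     0 ]
R1 <- R1 - (-3)*R2:  [     1      0  -18/5  |  13/10    3/5      0 ]
R3 <- R3 - (20)*R2:  [   0    0    2  |  -12   -4    1 ]
R3 <- (1/2)*R3:  [   0    0    1  |   -6   -2  1/2 ]
R1 <- R1 - (-18/5)*R3:  [       1        0        0  |  -203/10    -33/5      9/5 ]
R2 <- R2 - (-6/5)*R3:  [     0      1      0  |  -33/5  -11/5    3/5 ]
Right block of [I | A^{-1}] is the inverse:
[ -203/10  -33/5  9/5 ]
[   -33/5  -11/5  3/5 ]
[      -6     -2  1/2 ]

inverse = [-203/10 -33/5 9/5; -33/5 -11/5 3/5; -6 -2 1/2]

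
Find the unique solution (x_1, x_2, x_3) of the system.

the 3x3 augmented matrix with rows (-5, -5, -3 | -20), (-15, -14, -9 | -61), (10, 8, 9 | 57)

Forward elimination on [A|b]:
R2 <- R2 - (3)*R1:  [  0   1   0  -1 ]
R3 <- R3 - (-2)*R1:  [  0  -2   3  17 ]
R3 <- R3 - (-2)*R2:  [  0   0   3  15 ]
Row echelon form:
[ -5  -5  -3  |  -20 ]
[  0   1   0  |   -1 ]
[  0   0   3  |   15 ]
Back-substitution:
x_3 = (15) / 3 = 5
x_2 = (-1) / 1 = -1
x_1 = (-20 - (-5)*(-1) - (-3)*(5)) / -5 = 2

(2, -1, 5)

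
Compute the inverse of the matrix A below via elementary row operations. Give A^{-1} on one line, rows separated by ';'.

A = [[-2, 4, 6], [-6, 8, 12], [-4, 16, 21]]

Gauss-Jordan on [A | I]:
R1 <- (1/-2)*R1:  [    1    -2    -3  |  -1/2     0     0 ]
R2 <- R2 - (-6)*R1:  [  0  -4  -6  |  -3   1   0 ]
R3 <- R3 - (-4)*R1:  [  0   8   9  |  -2   0   1 ]
R2 <- (1/-4)*R2:  [    0     1   3/2  |   3/4  -1/4     0 ]
R1 <- R1 - (-2)*R2:  [    1     0     0  |     1  -1/2     0 ]
R3 <- R3 - (8)*R2:  [  0   0  -3  |  -8   2   1 ]
R3 <- (1/-3)*R3:  [    0     0     1  |   8/3  -2/3  -1/3 ]
R2 <- R2 - (3/2)*R3:  [     0      1      0  |  -13/4    3/4    1/2 ]
Right block of [I | A^{-1}] is the inverse:
[     1  -1/2     0 ]
[ -13/4   3/4   1/2 ]
[   8/3  -2/3  -1/3 ]

inverse = [1 -1/2 0; -13/4 3/4 1/2; 8/3 -2/3 -1/3]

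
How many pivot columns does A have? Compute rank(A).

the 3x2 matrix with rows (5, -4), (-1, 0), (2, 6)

rank(A) = 2

Row reduction:
R2 <- R2 - (-1/5)*R1:  [    0  -4/5 ]
R3 <- R3 - (2/5)*R1:  [    0  38/5 ]
R3 <- R3 - (-19/2)*R2:  [ 0  0 ]
Row echelon form:
[ 5    -4 ]
[ 0  -4/5 ]
[ 0     0 ]
Nonzero rows / pivot columns: 2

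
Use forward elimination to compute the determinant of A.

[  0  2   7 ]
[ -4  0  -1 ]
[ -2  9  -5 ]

det(A) = -288

Forward elimination:
R1 <-> R2   (pivot in column 1 was zero)
[ -4  0  -1 ]
[  0  2   7 ]
[ -2  9  -5 ]
R3 <- R3 - (1/2)*R1:  [    0     9  -9/2 ]
R3 <- R3 - (9/2)*R2:  [   0    0  -36 ]
Upper-triangular form:
[ -4  0   -1 ]
[  0  2    7 ]
[  0  0  -36 ]
det(A) = (-1)^1 * (-4) * (2) * (-36) = -288  (1 row swap -> sign -1)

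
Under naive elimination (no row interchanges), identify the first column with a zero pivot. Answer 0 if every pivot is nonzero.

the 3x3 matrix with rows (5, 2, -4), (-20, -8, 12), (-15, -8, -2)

Naive forward elimination:
R2 <- R2 - (-4)*R1:  [  0   0  -4 ]
R3 <- R3 - (-3)*R1:  [   0   -2  -14 ]
Matrix at this point:
[ 5   2   -4 ]
[ 0   0   -4 ]
[ 0  -2  -14 ]
Pivot entry (2,2) is zero but row 3 has -2 in column 2 -> naive elimination stops; a row interchange (e.g. R2 <-> R3) would be required here.

first zero-pivot column = 2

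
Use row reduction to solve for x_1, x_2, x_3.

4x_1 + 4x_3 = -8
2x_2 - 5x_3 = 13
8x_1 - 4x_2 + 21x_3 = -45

(-1, 4, -1)

Forward elimination on [A|b]:
R3 <- R3 - (2)*R1:  [   0   -4   13  -29 ]
R3 <- R3 - (-2)*R2:  [  0   0   3  -3 ]
Row echelon form:
[ 4  0   4  |  -8 ]
[ 0  2  -5  |  13 ]
[ 0  0   3  |  -3 ]
Back-substitution:
x_3 = (-3) / 3 = -1
x_2 = (13 - (-5)*(-1)) / 2 = 4
x_1 = (-8 - (4)*(-1)) / 4 = -1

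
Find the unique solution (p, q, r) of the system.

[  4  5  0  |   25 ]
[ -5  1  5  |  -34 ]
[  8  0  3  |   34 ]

(5, 1, -2)

Forward elimination on [A|b]:
R2 <- R2 - (-5/4)*R1:  [     0   29/4      5  -11/4 ]
R3 <- R3 - (2)*R1:  [   0  -10    3  -16 ]
R3 <- R3 - (-40/29)*R2:  [       0        0   287/29  -574/29 ]
Row echelon form:
[ 4     5       0  |       25 ]
[ 0  29/4       5  |    -11/4 ]
[ 0     0  287/29  |  -574/29 ]
Back-substitution:
r = (-574/29) / (287/29) = -2
q = (-11/4 - (5)*(-2)) / (29/4) = 1
p = (25 - (5)*(1)) / 4 = 5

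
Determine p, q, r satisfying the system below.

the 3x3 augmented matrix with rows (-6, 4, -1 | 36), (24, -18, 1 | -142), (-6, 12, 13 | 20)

Forward elimination on [A|b]:
R2 <- R2 - (-4)*R1:  [  0  -2  -3   2 ]
R3 <- R3 - (1)*R1:  [   0    8   14  -16 ]
R3 <- R3 - (-4)*R2:  [  0   0   2  -8 ]
Row echelon form:
[ -6   4  -1  |  36 ]
[  0  -2  -3  |   2 ]
[  0   0   2  |  -8 ]
Back-substitution:
r = (-8) / 2 = -4
q = (2 - (-3)*(-4)) / -2 = 5
p = (36 - (4)*(5) - (-1)*(-4)) / -6 = -2

(-2, 5, -4)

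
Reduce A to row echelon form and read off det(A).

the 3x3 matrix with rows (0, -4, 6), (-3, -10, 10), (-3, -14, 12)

det(A) = 48

Forward elimination:
R1 <-> R2   (pivot in column 1 was zero)
[ -3  -10  10 ]
[  0   -4   6 ]
[ -3  -14  12 ]
R3 <- R3 - (1)*R1:  [  0  -4   2 ]
R3 <- R3 - (1)*R2:  [  0   0  -4 ]
Upper-triangular form:
[ -3  -10  10 ]
[  0   -4   6 ]
[  0    0  -4 ]
det(A) = (-1)^1 * (-3) * (-4) * (-4) = 48  (1 row swap -> sign -1)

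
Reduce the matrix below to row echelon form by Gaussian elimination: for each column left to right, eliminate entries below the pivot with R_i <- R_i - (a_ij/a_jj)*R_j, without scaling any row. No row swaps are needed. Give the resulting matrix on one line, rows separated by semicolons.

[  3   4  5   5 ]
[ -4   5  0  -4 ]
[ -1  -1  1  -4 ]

Forward elimination:
R2 <- R2 - (-4/3)*R1:  [    0  31/3  20/3   8/3 ]
R3 <- R3 - (-1/3)*R1:  [    0   1/3   8/3  -7/3 ]
R3 <- R3 - (1/31)*R2:  [      0       0   76/31  -75/31 ]
Row echelon form:
[ 3     4      5       5 ]
[ 0  31/3   20/3     8/3 ]
[ 0     0  76/31  -75/31 ]

REF = [3 4 5 5; 0 31/3 20/3 8/3; 0 0 76/31 -75/31]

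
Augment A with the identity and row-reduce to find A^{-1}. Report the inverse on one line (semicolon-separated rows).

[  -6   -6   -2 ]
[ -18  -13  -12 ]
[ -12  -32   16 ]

inverse = [-74/15 4/3 23/60; 18/5 -1 -3/10; 7/2 -1 -1/4]

Gauss-Jordan on [A | I]:
R1 <- (1/-6)*R1:  [    1     1   1/3  |  -1/6     0     0 ]
R2 <- R2 - (-18)*R1:  [  0   5  -6  |  -3   1   0 ]
R3 <- R3 - (-12)*R1:  [   0  -20   20  |   -2    0    1 ]
R2 <- (1/5)*R2:  [    0     1  -6/5  |  -3/5   1/5     0 ]
R1 <- R1 - (1)*R2:  [     1      0  23/15  |  13/30   -1/5      0 ]
R3 <- R3 - (-20)*R2:  [   0    0   -4  |  -14    4    1 ]
R3 <- (1/-4)*R3:  [    0     0     1  |   7/2    -1  -1/4 ]
R1 <- R1 - (23/15)*R3:  [      1       0       0  |  -74/15     4/3   23/60 ]
R2 <- R2 - (-6/5)*R3:  [     0      1      0  |   18/5     -1  -3/10 ]
Right block of [I | A^{-1}] is the inverse:
[ -74/15  4/3  23/60 ]
[   18/5   -1  -3/10 ]
[    7/2   -1   -1/4 ]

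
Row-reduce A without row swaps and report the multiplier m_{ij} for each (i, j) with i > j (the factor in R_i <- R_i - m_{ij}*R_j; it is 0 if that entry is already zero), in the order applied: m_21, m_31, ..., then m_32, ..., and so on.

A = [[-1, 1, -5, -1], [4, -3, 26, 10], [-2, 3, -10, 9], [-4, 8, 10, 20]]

multipliers: -4, 2, 4, 1, 4, -1

Forward elimination:
R2 <- R2 - (-4)*R1:  [ 0  1  6  6 ]
R3 <- R3 - (2)*R1:  [  0   1   0  11 ]
R4 <- R4 - (4)*R1:  [  0   4  30  24 ]
R3 <- R3 - (1)*R2:  [  0   0  -6   5 ]
R4 <- R4 - (4)*R2:  [ 0  0  6  0 ]
R4 <- R4 - (-1)*R3:  [ 0  0  0  5 ]
Multipliers (in order of application): m_{21} = -4, m_{31} = 2, m_{41} = 4, m_{32} = 1, m_{42} = 4, m_{43} = -1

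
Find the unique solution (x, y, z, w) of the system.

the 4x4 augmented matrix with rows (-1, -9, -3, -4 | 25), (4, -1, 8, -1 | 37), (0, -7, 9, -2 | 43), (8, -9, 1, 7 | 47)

Forward elimination on [A|b]:
R2 <- R2 - (-4)*R1:  [   0  -37   -4  -17  137 ]
R4 <- R4 - (-8)*R1:  [   0  -81  -23  -25  247 ]
R3 <- R3 - (7/37)*R2:  [      0       0  361/37   45/37  632/37 ]
R4 <- R4 - (81/37)*R2:  [        0         0   -527/37    452/37  -1958/37 ]
R4 <- R4 - (-527/361)*R3:  [          0           0           0    5051/361  -10102/361 ]
Row echelon form:
[ -1   -9      -3        -4  |          25 ]
[  0  -37      -4       -17  |         137 ]
[  0    0  361/37     45/37  |      632/37 ]
[  0    0       0  5051/361  |  -10102/361 ]
Back-substitution:
w = (-10102/361) / (5051/361) = -2
z = (632/37 - (45/37)*(-2)) / (361/37) = 2
y = (137 - (-4)*(2) - (-17)*(-2)) / -37 = -3
x = (25 - (-9)*(-3) - (-3)*(2) - (-4)*(-2)) / -1 = 4

(4, -3, 2, -2)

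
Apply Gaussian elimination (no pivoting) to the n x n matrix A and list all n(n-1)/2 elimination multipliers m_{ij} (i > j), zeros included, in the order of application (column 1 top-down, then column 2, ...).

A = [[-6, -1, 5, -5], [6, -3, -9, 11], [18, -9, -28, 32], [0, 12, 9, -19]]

Forward elimination:
R2 <- R2 - (-1)*R1:  [  0  -4  -4   6 ]
R3 <- R3 - (-3)*R1:  [   0  -12  -13   17 ]
R4: entry in column 1 is already 0 -> m_{41} = 0 (no row operation needed)
R3 <- R3 - (3)*R2:  [  0   0  -1  -1 ]
R4 <- R4 - (-3)*R2:  [  0   0  -3  -1 ]
R4 <- R4 - (3)*R3:  [ 0  0  0  2 ]
Multipliers (in order of application): m_{21} = -1, m_{31} = -3, m_{41} = 0, m_{32} = 3, m_{42} = -3, m_{43} = 3

multipliers: -1, -3, 0, 3, -3, 3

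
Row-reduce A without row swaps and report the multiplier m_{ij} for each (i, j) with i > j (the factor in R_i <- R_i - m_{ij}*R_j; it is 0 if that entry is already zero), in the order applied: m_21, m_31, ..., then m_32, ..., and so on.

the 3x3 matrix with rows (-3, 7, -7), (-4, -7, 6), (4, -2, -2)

Forward elimination:
R2 <- R2 - (4/3)*R1:  [     0  -49/3   46/3 ]
R3 <- R3 - (-4/3)*R1:  [     0   22/3  -34/3 ]
R3 <- R3 - (-22/49)*R2:  [       0        0  -218/49 ]
Multipliers (in order of application): m_{21} = 4/3, m_{31} = -4/3, m_{32} = -22/49

multipliers: 4/3, -4/3, -22/49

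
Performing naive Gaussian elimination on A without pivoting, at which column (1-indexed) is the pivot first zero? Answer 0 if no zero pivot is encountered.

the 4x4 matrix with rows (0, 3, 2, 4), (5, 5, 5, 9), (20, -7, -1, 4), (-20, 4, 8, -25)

first zero-pivot column = 1

Naive forward elimination:
Pivot entry (1,1) is zero but row 2 has 5 in column 1 -> naive elimination stops; a row interchange (e.g. R1 <-> R2) would be required here.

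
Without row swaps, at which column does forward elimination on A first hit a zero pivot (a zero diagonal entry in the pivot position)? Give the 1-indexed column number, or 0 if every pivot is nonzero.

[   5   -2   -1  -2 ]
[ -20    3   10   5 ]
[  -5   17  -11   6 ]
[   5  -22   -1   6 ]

first zero-pivot column = 4

Naive forward elimination:
R2 <- R2 - (-4)*R1:  [  0  -5   6  -3 ]
R3 <- R3 - (-1)*R1:  [   0   15  -12    4 ]
R4 <- R4 - (1)*R1:  [   0  -20    0    8 ]
R3 <- R3 - (-3)*R2:  [  0   0   6  -5 ]
R4 <- R4 - (4)*R2:  [   0    0  -24   20 ]
R4 <- R4 - (-4)*R3:  [ 0  0  0  0 ]
Matrix at this point:
[ 5  -2  -1  -2 ]
[ 0  -5   6  -3 ]
[ 0   0   6  -5 ]
[ 0   0   0   0 ]
Pivot entry (4,4) in the last row is zero and there are no rows below to swap with -> zero pivot in column 4 (A is singular).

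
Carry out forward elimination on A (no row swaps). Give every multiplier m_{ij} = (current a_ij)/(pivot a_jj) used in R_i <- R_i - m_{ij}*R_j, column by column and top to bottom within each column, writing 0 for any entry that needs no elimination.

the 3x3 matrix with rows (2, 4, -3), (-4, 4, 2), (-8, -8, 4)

multipliers: -2, -4, 2/3

Forward elimination:
R2 <- R2 - (-2)*R1:  [  0  12  -4 ]
R3 <- R3 - (-4)*R1:  [  0   8  -8 ]
R3 <- R3 - (2/3)*R2:  [     0      0  -16/3 ]
Multipliers (in order of application): m_{21} = -2, m_{31} = -4, m_{32} = 2/3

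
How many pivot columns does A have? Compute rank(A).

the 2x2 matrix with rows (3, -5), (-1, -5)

Row reduction:
R2 <- R2 - (-1/3)*R1:  [     0  -20/3 ]
Row echelon form:
[ 3     -5 ]
[ 0  -20/3 ]
Nonzero rows / pivot columns: 2

rank(A) = 2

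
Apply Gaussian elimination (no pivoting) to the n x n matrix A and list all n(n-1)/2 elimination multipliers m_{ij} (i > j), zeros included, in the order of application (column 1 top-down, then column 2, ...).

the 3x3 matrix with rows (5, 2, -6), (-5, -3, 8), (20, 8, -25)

multipliers: -1, 4, 0

Forward elimination:
R2 <- R2 - (-1)*R1:  [  0  -1   2 ]
R3 <- R3 - (4)*R1:  [  0   0  -1 ]
R3: entry in column 2 is already 0 -> m_{32} = 0 (no row operation needed)
Multipliers (in order of application): m_{21} = -1, m_{31} = 4, m_{32} = 0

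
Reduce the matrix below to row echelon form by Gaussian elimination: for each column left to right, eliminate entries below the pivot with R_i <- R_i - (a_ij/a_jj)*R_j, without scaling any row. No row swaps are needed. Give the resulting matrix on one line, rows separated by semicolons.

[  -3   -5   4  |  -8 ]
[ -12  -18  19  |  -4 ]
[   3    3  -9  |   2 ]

Forward elimination:
R2 <- R2 - (4)*R1:  [  0   2   3  28 ]
R3 <- R3 - (-1)*R1:  [  0  -2  -5  -6 ]
R3 <- R3 - (-1)*R2:  [  0   0  -2  22 ]
Row echelon form:
[ -3  -5   4  |  -8 ]
[  0   2   3  |  28 ]
[  0   0  -2  |  22 ]

REF = [-3 -5 4 -8; 0 2 3 28; 0 0 -2 22]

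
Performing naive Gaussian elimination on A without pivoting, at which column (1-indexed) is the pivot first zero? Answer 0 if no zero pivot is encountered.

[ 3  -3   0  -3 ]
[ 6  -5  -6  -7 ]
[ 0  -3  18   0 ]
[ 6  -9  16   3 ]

Naive forward elimination:
R2 <- R2 - (2)*R1:  [  0   1  -6  -1 ]
R4 <- R4 - (2)*R1:  [  0  -3  16   9 ]
R3 <- R3 - (-3)*R2:  [  0   0   0  -3 ]
R4 <- R4 - (-3)*R2:  [  0   0  -2   6 ]
Matrix at this point:
[ 3  -3   0  -3 ]
[ 0   1  -6  -1 ]
[ 0   0   0  -3 ]
[ 0   0  -2   6 ]
Pivot entry (3,3) is zero but row 4 has -2 in column 3 -> naive elimination stops; a row interchange (e.g. R3 <-> R4) would be required here.

first zero-pivot column = 3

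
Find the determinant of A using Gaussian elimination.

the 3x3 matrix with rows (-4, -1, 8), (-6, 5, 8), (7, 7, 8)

det(A) = -656

Forward elimination:
R2 <- R2 - (3/2)*R1:  [    0  13/2    -4 ]
R3 <- R3 - (-7/4)*R1:  [    0  21/4    22 ]
R3 <- R3 - (21/26)*R2:  [      0       0  328/13 ]
Upper-triangular form:
[ -4    -1       8 ]
[  0  13/2      -4 ]
[  0     0  328/13 ]
det(A) = (-1)^0 * (-4) * (13/2) * (328/13) = -656  (0 row swaps -> sign +1)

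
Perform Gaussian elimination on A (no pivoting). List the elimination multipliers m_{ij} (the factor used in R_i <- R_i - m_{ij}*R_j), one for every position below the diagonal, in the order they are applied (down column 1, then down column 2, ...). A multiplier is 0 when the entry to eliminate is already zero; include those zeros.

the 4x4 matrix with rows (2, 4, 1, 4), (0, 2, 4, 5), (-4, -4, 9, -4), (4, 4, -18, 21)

Forward elimination:
R2: entry in column 1 is already 0 -> m_{21} = 0 (no row operation needed)
R3 <- R3 - (-2)*R1:  [  0   4  11   4 ]
R4 <- R4 - (2)*R1:  [   0   -4  -20   13 ]
R3 <- R3 - (2)*R2:  [  0   0   3  -6 ]
R4 <- R4 - (-2)*R2:  [   0    0  -12   23 ]
R4 <- R4 - (-4)*R3:  [  0   0   0  -1 ]
Multipliers (in order of application): m_{21} = 0, m_{31} = -2, m_{41} = 2, m_{32} = 2, m_{42} = -2, m_{43} = -4

multipliers: 0, -2, 2, 2, -2, -4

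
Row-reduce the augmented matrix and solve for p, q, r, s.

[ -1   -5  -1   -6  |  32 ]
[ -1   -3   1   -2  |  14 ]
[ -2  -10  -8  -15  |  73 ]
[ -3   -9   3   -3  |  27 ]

(-3, 0, 1, -5)

Forward elimination on [A|b]:
R2 <- R2 - (1)*R1:  [   0    2    2    4  -18 ]
R3 <- R3 - (2)*R1:  [  0   0  -6  -3   9 ]
R4 <- R4 - (3)*R1:  [   0    6    6   15  -69 ]
R4 <- R4 - (3)*R2:  [   0    0    0    3  -15 ]
Row echelon form:
[ -1  -5  -1  -6  |   32 ]
[  0   2   2   4  |  -18 ]
[  0   0  -6  -3  |    9 ]
[  0   0   0   3  |  -15 ]
Back-substitution:
s = (-15) / 3 = -5
r = (9 - (-3)*(-5)) / -6 = 1
q = (-18 - (2)*(1) - (4)*(-5)) / 2 = 0
p = (32 - (-5)*(0) - (-1)*(1) - (-6)*(-5)) / -1 = -3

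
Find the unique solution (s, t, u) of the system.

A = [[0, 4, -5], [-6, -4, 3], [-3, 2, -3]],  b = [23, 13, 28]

(-5, 2, -3)

Forward elimination on [A|b]:
R1 <-> R2   (pivot in column 1 was zero)
[ -6  -4   3  13 ]
[  0   4  -5  23 ]
[ -3   2  -3  28 ]
R3 <- R3 - (1/2)*R1:  [    0     4  -9/2  43/2 ]
R3 <- R3 - (1)*R2:  [    0     0   1/2  -3/2 ]
Row echelon form:
[ -6  -4    3  |    13 ]
[  0   4   -5  |    23 ]
[  0   0  1/2  |  -3/2 ]
Back-substitution:
u = (-3/2) / (1/2) = -3
t = (23 - (-5)*(-3)) / 4 = 2
s = (13 - (-4)*(2) - (3)*(-3)) / -6 = -5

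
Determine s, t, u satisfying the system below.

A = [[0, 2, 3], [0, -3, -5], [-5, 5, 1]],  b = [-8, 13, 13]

Forward elimination on [A|b]:
R1 <-> R3   (pivot in column 1 was zero)
[ -5   5   1  13 ]
[  0  -3  -5  13 ]
[  0   2   3  -8 ]
R3 <- R3 - (-2/3)*R2:  [    0     0  -1/3   2/3 ]
Row echelon form:
[ -5   5     1  |   13 ]
[  0  -3    -5  |   13 ]
[  0   0  -1/3  |  2/3 ]
Back-substitution:
u = (2/3) / (-1/3) = -2
t = (13 - (-5)*(-2)) / -3 = -1
s = (13 - (5)*(-1) - (1)*(-2)) / -5 = -4

(-4, -1, -2)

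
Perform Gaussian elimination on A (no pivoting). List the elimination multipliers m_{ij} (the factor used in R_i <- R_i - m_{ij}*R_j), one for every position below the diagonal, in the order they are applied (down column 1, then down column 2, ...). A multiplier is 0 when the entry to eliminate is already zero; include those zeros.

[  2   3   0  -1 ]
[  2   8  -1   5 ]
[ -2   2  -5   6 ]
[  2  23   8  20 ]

Forward elimination:
R2 <- R2 - (1)*R1:  [  0   5  -1   6 ]
R3 <- R3 - (-1)*R1:  [  0   5  -5   5 ]
R4 <- R4 - (1)*R1:  [  0  20   8  21 ]
R3 <- R3 - (1)*R2:  [  0   0  -4  -1 ]
R4 <- R4 - (4)*R2:  [  0   0  12  -3 ]
R4 <- R4 - (-3)*R3:  [  0   0   0  -6 ]
Multipliers (in order of application): m_{21} = 1, m_{31} = -1, m_{41} = 1, m_{32} = 1, m_{42} = 4, m_{43} = -3

multipliers: 1, -1, 1, 1, 4, -3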